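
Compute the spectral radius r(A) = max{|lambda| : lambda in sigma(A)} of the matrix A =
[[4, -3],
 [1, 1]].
r(A) = sqrt(7) ≈ 2.6458

The eigenvalues of A are the roots of its characteristic polynomial. With M = A (coefficients from the trace and determinant):
  p(λ) = det(λ I - M) = λ^2 - 5λ + 7.
For λ^2 - 5λ + 7 the discriminant is -3. It is negative, so the roots are the complex-conjugate pair λ = 5/2 ± (sqrt(3)/2) i ≈ 2.5 ± 0.866i. For a conjugate pair the product of the roots equals the constant term, so |λ|^2 = 7 and |λ| = sqrt(7) ≈ 2.6458.
Thus the eigenvalues (to 4 decimals) are 2.5 ± 0.866i (modulus 2.6458). The spectral radius is the largest modulus: r(A) = sqrt(7) ≈ 2.6458. (Cross-check: r(A) ≤ ||A||_2 ≈ 5.0043; equality holds whenever A is normal, though it can also hold for some non-normal A.)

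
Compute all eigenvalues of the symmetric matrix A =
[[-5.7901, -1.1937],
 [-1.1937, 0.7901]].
sigma(A) ≈ {-6, 1}

A is real symmetric, so its spectrum consists of real eigenvalues. Expanding the characteristic polynomial of the displayed matrix gives
  det(λ I - A) = p(λ) = λ^2 + (5)λ + (-6).
Solving p(λ) = 0 yields eigenvalues ≈ -6, 1. (A is shown rounded to 4 decimals, so these recover the underlying integer eigenvalues to within that precision.)
Verification: the trace of A = -5 equals the sum of eigenvalues -5, and det(A) ≈ -5.9997 matches the eigenvalue product -6.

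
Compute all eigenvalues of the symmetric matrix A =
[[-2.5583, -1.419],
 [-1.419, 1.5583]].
sigma(A) ≈ {-3, 2}

A is real symmetric, so its spectrum consists of real eigenvalues. Expanding the characteristic polynomial of the displayed matrix gives
  det(λ I - A) = p(λ) = λ^2 + (1)λ + (-6).
Solving p(λ) = 0 yields eigenvalues ≈ -3, 2. (A is shown rounded to 4 decimals, so these recover the underlying integer eigenvalues to within that precision.)
Verification: the trace of A = -1 equals the sum of eigenvalues -1, and det(A) ≈ -6.0002 matches the eigenvalue product -6.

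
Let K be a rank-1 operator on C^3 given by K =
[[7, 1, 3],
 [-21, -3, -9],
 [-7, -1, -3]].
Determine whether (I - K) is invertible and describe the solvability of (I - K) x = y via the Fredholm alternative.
(I - K) is singular (det(I - K) = 0, i.e. 1 ∈ sigma(K)). (I - K) x = y is solvable iff y ⊥ ker((I - K)^*) = span{(7, 1, 3)}, i.e. iff 7y_1 + y_2 + 3y_3 = 0. When solvable, the solutions are x = y + c·(1, -3, -1), c arbitrary (ker(I - K) = span{(1, -3, -1)}, dimension 1).

K has rank 1, so it is an outer product K = u v^T: every row of K is a multiple of one row vector. Reading off the entries, u = (1, -3, -1) and v = (7, 1, 3) (row i of K equals u_i·v^T). A rank-one matrix u v^T satisfies K u = u (v·u) and kills the (2)-dimensional subspace v^⊥, so its characteristic polynomial is lambda^2 (lambda - v·u) with v·u = tr K = 1. Hence the eigenvalues of I - K are 1 (multiplicity 2) and 1 - (1) = 0, so det(I - K) = 0. (Direct check: I - K =
[[-6, -1, -3],
 [21, 4, 9],
 [7, 1, 4]]
has determinant 0.) So 1 is an eigenvalue of K and (I - K) is not invertible. The finite-dimensional Fredholm alternative says: either (I - K) is invertible, or ker(I - K) ≠ {0} and then range(I - K) = ker((I - K)^*)^⊥, with dim ker(I - K) = dim ker((I - K)^*). We are in the second case, so we need both kernels. Kernel of I - K: (I - K) u = u - u (v·u) = u - u = 0, so ker(I - K) = span{u} = span{(1, -3, -1)} (it is exactly 1-dimensional because rank(I - K) = 2). Kernel of the adjoint: K is real, so (I - K)^* = I - K^T = I - v u^T, and (I - v u^T) v = v - v (u·v) = 0; hence ker((I - K)^*) = span{v} = span{(7, 1, 3)}. Therefore (I - K) x = y is solvable iff <y, v> = 0, i.e. iff 7y_1 + y_2 + 3y_3 = 0. When this holds, K y = u (v·y) = 0, so (I - K) y = y and x = y is a particular solution; the full solution set is the line x = y + c·u = y + c·(1, -3, -1), c ∈ C.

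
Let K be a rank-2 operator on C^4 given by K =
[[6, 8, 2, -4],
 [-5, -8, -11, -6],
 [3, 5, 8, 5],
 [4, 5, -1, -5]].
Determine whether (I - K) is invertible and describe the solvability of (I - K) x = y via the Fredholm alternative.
(I - K) is invertible (det(I - K) = 46 ≠ 0), so for every y in C^4 the equation (I - K) x = y has a unique solution.

K has rank 2 and factors as K = U V^T = u1 v1^T + u2 v2^T with u1 = (2, 1, -1, 2), v1 = (1, 1, -2, -3), u2 = (-2, 3, -2, -1), v2 = (-2, -3, -3, -1) (multiplying out reproduces the displayed K). The nonzero eigenvalues of U V^T coincide with those of the 2 x 2 matrix G = V^T U = [[v1·u1, v1·u2], [v2·u1, v2·u2]] = [[-1, 8], [-6, 2]], and by the Sylvester determinant identity det(I_4 - U V^T) = det(I_2 - V^T U) = det([[2, -8], [6, -1]]) = (2)(-1) - (-8)(6) = 46. (Direct check: I - K =
[[-5, -8, -2, 4],
 [5, 9, 11, 6],
 [-3, -5, -7, -5],
 [-4, -5, 1, 6]]
has determinant 46.) The finite-dimensional Fredholm alternative says: either (I - K) is invertible, or ker(I - K) ≠ {0} and then range(I - K) = ker((I - K)^*)^⊥, with dim ker(I - K) = dim ker((I - K)^*). Since det(I - K) ≠ 0, 1 is not an eigenvalue of K and ker(I - K) = {0}, so we are in the first case: for every y there is a unique x = (I - K)^(-1) y. (Explicitly, by the Woodbury identity, (I - U V^T)^(-1) = I + U (I_2 - G)^(-1) V^T.)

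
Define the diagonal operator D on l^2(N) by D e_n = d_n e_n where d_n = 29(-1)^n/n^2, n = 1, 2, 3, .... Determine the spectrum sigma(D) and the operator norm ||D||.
sigma(D) = {29(-1)^n/n^2 : n ≥ 1} ∪ {0}; ||D|| = 29

A bounded diagonal operator on l^2 with diagonal entries d_n has spectrum equal to the closure of {d_n : n ≥ 1}: every d_n is an eigenvalue (with eigenvector e_n), so {d_n} ⊂ sigma(D); the spectrum is closed, so its closure is too; and for lambda not in the closure, (D - lambda I) has bounded inverse (the diagonal entries 1/(d_n - lambda) are bounded). For our sequence d_n = 29(-1)^n/n^2, n = 1, 2, 3, ...:
  - {d_n} = {29(-1)^n/n^2 : n ≥ 1}; the only limit point is 0
  - closure = {29(-1)^n/n^2 : n ≥ 1} ∪ {0}
For the norm: a diagonal operator has ||D|| = sup_n |d_n|. Here |d_n| = 29/n^2 is decreasing, so sup_n |d_n| = |d_1| = 29. So ||D|| = 29.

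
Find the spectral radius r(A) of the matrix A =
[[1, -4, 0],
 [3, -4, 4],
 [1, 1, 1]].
r(A) = 3

The eigenvalues of A are the roots of its characteristic polynomial. With M = A (coefficients from the trace, the sum of principal 2x2 minors, and det A):
  p(λ) = det(λ I - M) = λ^3 + 2λ^2 + λ + 12.
By the rational root theorem any rational root is an integer divisor of 12. Testing λ = -3: p(-3) = -27 + 18 - 3 + 12 = 0, so λ = -3 is a root. Dividing out (λ + 3) leaves p(λ) = (λ + 3)(λ^2 - λ + 4). For λ^2 - λ + 4 the discriminant is -15. It is negative, so the roots are the complex-conjugate pair λ = 1/2 ± (sqrt(15)/2) i ≈ 0.5 ± 1.9365i. For a conjugate pair the product of the roots equals the constant term, so |λ|^2 = 4 and |λ| = sqrt(4) = 2.
Thus the eigenvalues (to 4 decimals) are 0.5 ± 1.9365i (modulus 2); -3 (modulus 3). The spectral radius is the largest modulus: r(A) = 3. (Cross-check: r(A) ≤ ||A||_2 ≈ 7.1764; equality holds whenever A is normal, though it can also hold for some non-normal A.)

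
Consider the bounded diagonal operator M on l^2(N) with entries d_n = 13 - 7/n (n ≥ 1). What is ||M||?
||M|| = 13

For a diagonal operator on l^2 with entries d_n, ||M|| = sup_n |d_n|. Here d_1 = 6, d_2 = 19/2, ..., and d_n = 13 - 7/n increases monotonically toward 13. All terms lie in [6, 13), so |d_n| = d_n and the supremum is the limit 13, which is not attained by any individual d_n. Hence ||M|| = 13.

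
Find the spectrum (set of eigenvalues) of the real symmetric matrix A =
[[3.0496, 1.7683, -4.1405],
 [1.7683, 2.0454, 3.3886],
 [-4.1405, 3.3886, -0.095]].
sigma(A) ≈ {-5, 4, 6}

A is real symmetric, so its spectrum consists of real eigenvalues. Expanding the characteristic polynomial of the displayed matrix gives
  det(λ I - A) = p(λ) = λ^3 + (-5)λ^2 + (-26)λ + (119.999).
Solving p(λ) = 0 yields eigenvalues ≈ -5, 4, 6. (A is shown rounded to 4 decimals, so these recover the underlying integer eigenvalues to within that precision.)
Verification: the trace of A = 5 equals the sum of eigenvalues 5, and det(A) ≈ -119.9990 matches the eigenvalue product -120.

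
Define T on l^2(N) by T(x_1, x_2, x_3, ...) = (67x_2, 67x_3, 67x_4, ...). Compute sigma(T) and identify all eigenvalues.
sigma(T) = closed disk {z in C : |z| ≤ 67}; sigma_p(T) = open disk {z in C : |z| < 67}

Note T = 67·V where V is the unit left shift (V x)_k = x_{k+1}; so sigma(T) = 67·sigma(V) and ||T|| = 67||V||. ||T x||^2 = 4489sum_{k≥2} |x_k|^2 ≤ 4489||x||^2, with equality on {x : x_1 = 0}, so ||T|| = 67. For any lambda with |lambda| < 67, set r = lambda/67 (|r| < 1); the vector x = (1, r, r^2, ...) is in l^2 and satisfies T x = 67(r, r^2, ...) = lambda x, so lambda is an eigenvalue. On the boundary |lambda| = 67 the geometric series diverges, so no l^2 eigenvector exists, but these lambda lie in the approximate point spectrum. Hence sigma(T) is the closed disk of radius 67 and sigma_p(T) is the open disk.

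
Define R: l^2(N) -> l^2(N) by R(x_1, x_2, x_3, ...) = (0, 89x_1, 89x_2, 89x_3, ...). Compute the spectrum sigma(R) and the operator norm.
sigma(R) = closed disk {z in C : |z| ≤ 89}; ||R|| = 89

Note R = 89·U where U is the unit right shift (U x)_k = x_{k-1} (with x_0 := 0); so ||R|| = 89||U|| and sigma(R) = 89·sigma(U). ||R x||^2 = sum_{k≥1} |89x_k|^2 = 7921||x||^2, so ||R|| = 89 and sigma(R) ⊂ {|z| ≤ 89}. For any |lambda| < 89, the equation (R - lambda I) x = 0 forces x_1 = 0, then 89x_k = lambda x_{k+1} ⇒ x = 0, so R has no eigenvalues. But (R - lambda I) is not surjective for |lambda| < 89: solving (R - lambda I) x = e_1 would require x_n proportional to (lambda/89)^(-n), which is not in l^2. So every |lambda| < 89 lies in the residual spectrum. The boundary |lambda| = 89 is in the approximate point spectrum (the spectrum is closed). Hence sigma(R) is the closed disk of radius 89.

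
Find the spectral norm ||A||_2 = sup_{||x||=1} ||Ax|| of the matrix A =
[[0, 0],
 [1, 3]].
||A||_2 = sqrt(10) ≈ 3.1623 (= sqrt(largest eigenvalue of A^T A))

||A||_2 = sigma_max(A) = sqrt(lambda_max(A^T A)). Form the symmetric matrix M = A^T A =
[[1, 3],
 [3, 9]].
Its characteristic polynomial (trace, determinant of M give the coefficients) is
  p(λ) = det(λ I - M) = λ^2 - 10λ.
For λ^2 - 10λ the discriminant is 100. It is a perfect square (10^2), so the roots are rational: λ = (10 ± 10)/2 = 10, 0.
So the eigenvalues of A^T A are ≈ 0, 10 (all ≥ 0, as they must be for A^T A). The largest is λ_max = 10, hence ||A||_2 = sqrt(λ_max) = sqrt(10) ≈ 3.1623.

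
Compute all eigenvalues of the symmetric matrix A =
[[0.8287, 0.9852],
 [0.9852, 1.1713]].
sigma(A) ≈ {0, 2}

A is real symmetric, so its spectrum consists of real eigenvalues. Expanding the characteristic polynomial of the displayed matrix gives
  det(λ I - A) = p(λ) = λ^2 + (-2)λ + (0).
Solving p(λ) = 0 yields eigenvalues ≈ 0, 2. (A is shown rounded to 4 decimals, so these recover the underlying integer eigenvalues to within that precision.)
Verification: the trace of A = 2 equals the sum of eigenvalues 2, and det(A) ≈ 0.0000 matches the eigenvalue product 0.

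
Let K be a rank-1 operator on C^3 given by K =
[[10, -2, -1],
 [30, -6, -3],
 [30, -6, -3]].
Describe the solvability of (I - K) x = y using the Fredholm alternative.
(I - K) is singular (det(I - K) = 0, i.e. 1 ∈ sigma(K)). (I - K) x = y is solvable iff y ⊥ ker((I - K)^*) = span{(10, -2, -1)}, i.e. iff 10y_1 - 2y_2 - y_3 = 0. When solvable, the solutions are x = y + c·(1, 3, 3), c arbitrary (ker(I - K) = span{(1, 3, 3)}, dimension 1).

K has rank 1, so it is an outer product K = u v^T: every row of K is a multiple of one row vector. Reading off the entries, u = (1, 3, 3) and v = (10, -2, -1) (row i of K equals u_i·v^T). A rank-one matrix u v^T satisfies K u = u (v·u) and kills the (2)-dimensional subspace v^⊥, so its characteristic polynomial is lambda^2 (lambda - v·u) with v·u = tr K = 1. Hence the eigenvalues of I - K are 1 (multiplicity 2) and 1 - (1) = 0, so det(I - K) = 0. (Direct check: I - K =
[[-9, 2, 1],
 [-30, 7, 3],
 [-30, 6, 4]]
has determinant 0.) So 1 is an eigenvalue of K and (I - K) is not invertible. The finite-dimensional Fredholm alternative says: either (I - K) is invertible, or ker(I - K) ≠ {0} and then range(I - K) = ker((I - K)^*)^⊥, with dim ker(I - K) = dim ker((I - K)^*). We are in the second case, so we need both kernels. Kernel of I - K: (I - K) u = u - u (v·u) = u - u = 0, so ker(I - K) = span{u} = span{(1, 3, 3)} (it is exactly 1-dimensional because rank(I - K) = 2). Kernel of the adjoint: K is real, so (I - K)^* = I - K^T = I - v u^T, and (I - v u^T) v = v - v (u·v) = 0; hence ker((I - K)^*) = span{v} = span{(10, -2, -1)}. Therefore (I - K) x = y is solvable iff <y, v> = 0, i.e. iff 10y_1 - 2y_2 - y_3 = 0. When this holds, K y = u (v·y) = 0, so (I - K) y = y and x = y is a particular solution; the full solution set is the line x = y + c·u = y + c·(1, 3, 3), c ∈ C.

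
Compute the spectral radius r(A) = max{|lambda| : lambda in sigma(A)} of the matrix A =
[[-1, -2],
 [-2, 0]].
r(A) = (1 + sqrt(17))/2 ≈ 2.5616

The eigenvalues of A are the roots of its characteristic polynomial. With M = A (coefficients from the trace and determinant):
  p(λ) = det(λ I - M) = λ^2 + λ - 4.
For λ^2 + λ - 4 the discriminant is 17. It is nonnegative but not a perfect square, so the roots are real and irrational: λ = (-1 ± sqrt(17))/2 ≈ 1.5616, -2.5616.
Thus the eigenvalues (to 4 decimals) are 1.5616 (modulus 1.5616); -2.5616 (modulus 2.5616). The spectral radius is the largest modulus: r(A) = (1 + sqrt(17))/2 ≈ 2.5616. (Cross-check: r(A) ≤ ||A||_2 ≈ 2.5616; equality holds whenever A is normal, though it can also hold for some non-normal A.)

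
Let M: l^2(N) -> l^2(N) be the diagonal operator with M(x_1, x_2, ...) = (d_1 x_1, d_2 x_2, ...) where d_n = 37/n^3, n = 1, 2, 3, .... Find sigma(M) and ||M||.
sigma(M) = {37/n^3 : n ≥ 1} ∪ {0}; ||M|| = 37

A bounded diagonal operator on l^2 with diagonal entries d_n has spectrum equal to the closure of {d_n : n ≥ 1}: every d_n is an eigenvalue (with eigenvector e_n), so {d_n} ⊂ sigma(M); the spectrum is closed, so its closure is too; and for lambda not in the closure, (M - lambda I) has bounded inverse (the diagonal entries 1/(d_n - lambda) are bounded). For our sequence d_n = 37/n^3, n = 1, 2, 3, ...:
  - {d_n} = {37/n^3 : n ≥ 1}; the only limit point is 0
  - closure = {37/n^3 : n ≥ 1} ∪ {0}
For the norm: a diagonal operator has ||M|| = sup_n |d_n|. Here d_n = 37/n^3 is positive and decreasing, so sup_n |d_n| = d_1 = 37. So ||M|| = 37.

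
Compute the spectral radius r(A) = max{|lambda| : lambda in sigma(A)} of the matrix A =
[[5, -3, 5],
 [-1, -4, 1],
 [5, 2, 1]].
r(A) ≈ 8.4156

The eigenvalues of A are the roots of its characteristic polynomial. With M = A (coefficients from the trace, the sum of principal 2x2 minors, and det A):
  p(λ) = det(λ I - M) = λ^3 - 2λ^2 - 49λ - 42.
No integer candidate from the rational root theorem (±divisors of 42) is a root, so the roots are irrational. The cubic discriminant is Δ = 357140 > 0, so there are three distinct real roots. p(-6) = -36 and p(-5) = 28 have opposite signs, so a root lies in (-6, -5); Newton's method refines it to λ ≈ -5.5098. p(-1) = 4 and p(0) = -42 have opposite signs, so a root lies in (-1, 0); Newton's method refines it to λ ≈ -0.9058. p(8) = -50 and p(9) = 84 have opposite signs, so a root lies in (8, 9); Newton's method refines it to λ ≈ 8.4156. Check (Vieta): the three roots sum to 2, matching tr M = 2.
Thus the eigenvalues (to 4 decimals) are -5.5098 (modulus 5.5098); -0.9058 (modulus 0.9058); 8.4156 (modulus 8.4156). The spectral radius is the largest modulus: r(A) ≈ 8.4156. (Cross-check: r(A) ≤ ||A||_2 ≈ 8.5413; equality holds whenever A is normal, though it can also hold for some non-normal A.)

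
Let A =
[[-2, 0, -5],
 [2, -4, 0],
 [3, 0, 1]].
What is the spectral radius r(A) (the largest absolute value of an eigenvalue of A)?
r(A) = 4

The eigenvalues of A are the roots of its characteristic polynomial. With M = A (coefficients from the trace, the sum of principal 2x2 minors, and det A):
  p(λ) = det(λ I - M) = λ^3 + 5λ^2 + 17λ + 52.
By the rational root theorem any rational root is an integer divisor of 52. Testing λ = -4: p(-4) = -64 + 80 - 68 + 52 = 0, so λ = -4 is a root. Dividing out (λ + 4) leaves p(λ) = (λ + 4)(λ^2 + λ + 13). For λ^2 + λ + 13 the discriminant is -51. It is negative, so the roots are the complex-conjugate pair λ = -1/2 ± (sqrt(51)/2) i ≈ -0.5 ± 3.5707i. For a conjugate pair the product of the roots equals the constant term, so |λ|^2 = 13 and |λ| = sqrt(13) ≈ 3.6056.
Thus the eigenvalues (to 4 decimals) are -0.5 ± 3.5707i (modulus 3.6056); -4 (modulus 4). The spectral radius is the largest modulus: r(A) = 4. (Cross-check: r(A) ≤ ||A||_2 ≈ 6.0329; equality holds whenever A is normal, though it can also hold for some non-normal A.)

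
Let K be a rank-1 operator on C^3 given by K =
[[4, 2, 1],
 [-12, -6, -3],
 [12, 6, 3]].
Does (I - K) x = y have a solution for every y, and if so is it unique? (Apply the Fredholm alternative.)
(I - K) is singular (det(I - K) = 0, i.e. 1 ∈ sigma(K)). (I - K) x = y is solvable iff y ⊥ ker((I - K)^*) = span{(4, 2, 1)}, i.e. iff 4y_1 + 2y_2 + y_3 = 0. When solvable, the solutions are x = y + c·(1, -3, 3), c arbitrary (ker(I - K) = span{(1, -3, 3)}, dimension 1).

K has rank 1, so it is an outer product K = u v^T: every row of K is a multiple of one row vector. Reading off the entries, u = (1, -3, 3) and v = (4, 2, 1) (row i of K equals u_i·v^T). A rank-one matrix u v^T satisfies K u = u (v·u) and kills the (2)-dimensional subspace v^⊥, so its characteristic polynomial is lambda^2 (lambda - v·u) with v·u = tr K = 1. Hence the eigenvalues of I - K are 1 (multiplicity 2) and 1 - (1) = 0, so det(I - K) = 0. (Direct check: I - K =
[[-3, -2, -1],
 [12, 7, 3],
 [-12, -6, -2]]
has determinant 0.) So 1 is an eigenvalue of K and (I - K) is not invertible. The finite-dimensional Fredholm alternative says: either (I - K) is invertible, or ker(I - K) ≠ {0} and then range(I - K) = ker((I - K)^*)^⊥, with dim ker(I - K) = dim ker((I - K)^*). We are in the second case, so we need both kernels. Kernel of I - K: (I - K) u = u - u (v·u) = u - u = 0, so ker(I - K) = span{u} = span{(1, -3, 3)} (it is exactly 1-dimensional because rank(I - K) = 2). Kernel of the adjoint: K is real, so (I - K)^* = I - K^T = I - v u^T, and (I - v u^T) v = v - v (u·v) = 0; hence ker((I - K)^*) = span{v} = span{(4, 2, 1)}. Therefore (I - K) x = y is solvable iff <y, v> = 0, i.e. iff 4y_1 + 2y_2 + y_3 = 0. When this holds, K y = u (v·y) = 0, so (I - K) y = y and x = y is a particular solution; the full solution set is the line x = y + c·u = y + c·(1, -3, 3), c ∈ C.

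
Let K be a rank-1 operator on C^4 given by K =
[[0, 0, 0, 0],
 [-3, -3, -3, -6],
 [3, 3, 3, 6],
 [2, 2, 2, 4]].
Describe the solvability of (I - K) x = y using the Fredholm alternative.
(I - K) is invertible (det(I - K) = -3 ≠ 0), so for every y in C^4 the equation (I - K) x = y has a unique solution.

K has rank 1, so it is an outer product K = u v^T: every row of K is a multiple of one row vector. Reading off the entries, u = (0, -3, 3, 2) and v = (1, 1, 1, 2) (row i of K equals u_i·v^T). A rank-one matrix u v^T satisfies K u = u (v·u) and kills the (3)-dimensional subspace v^⊥, so its characteristic polynomial is lambda^3 (lambda - v·u) with v·u = tr K = 4. Hence the eigenvalues of I - K are 1 (multiplicity 3) and 1 - (4) = -3, so det(I - K) = -3. (Direct check: I - K =
[[1, 0, 0, 0],
 [3, 4, 3, 6],
 [-3, -3, -2, -6],
 [-2, -2, -2, -3]]
has determinant -3.) The finite-dimensional Fredholm alternative says: either (I - K) is invertible, or ker(I - K) ≠ {0} and then range(I - K) = ker((I - K)^*)^⊥, with dim ker(I - K) = dim ker((I - K)^*). Since det(I - K) ≠ 0, 1 is not an eigenvalue of K and ker(I - K) = {0}, so we are in the first case: for every y there is a unique x = (I - K)^(-1) y. Explicitly, by the Sherman–Morrison formula, (I - u v^T)^(-1) = I + u v^T/(1 - v·u), i.e. (I - K)^(-1) = I + K/(-3).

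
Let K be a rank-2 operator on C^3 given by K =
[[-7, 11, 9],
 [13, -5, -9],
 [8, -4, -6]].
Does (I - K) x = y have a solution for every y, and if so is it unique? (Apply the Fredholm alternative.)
(I - K) is invertible (det(I - K) = -125 ≠ 0), so for every y in C^3 the equation (I - K) x = y has a unique solution.

K has rank 2 and factors as K = U V^T = u1 v1^T + u2 v2^T with u1 = (1, 2, 1), v1 = (2, 2, 0), u2 = (3, -3, -2), v2 = (-3, 3, 3) (multiplying out reproduces the displayed K). The nonzero eigenvalues of U V^T coincide with those of the 2 x 2 matrix G = V^T U = [[v1·u1, v1·u2], [v2·u1, v2·u2]] = [[6, 0], [6, -24]], and by the Sylvester determinant identity det(I_3 - U V^T) = det(I_2 - V^T U) = det([[-5, 0], [-6, 25]]) = (-5)(25) - (0)(-6) = -125. (Direct check: I - K =
[[8, -11, -9],
 [-13, 6, 9],
 [-8, 4, 7]]
has determinant -125.) The finite-dimensional Fredholm alternative says: either (I - K) is invertible, or ker(I - K) ≠ {0} and then range(I - K) = ker((I - K)^*)^⊥, with dim ker(I - K) = dim ker((I - K)^*). Since det(I - K) ≠ 0, 1 is not an eigenvalue of K and ker(I - K) = {0}, so we are in the first case: for every y there is a unique x = (I - K)^(-1) y. (Explicitly, by the Woodbury identity, (I - U V^T)^(-1) = I + U (I_2 - G)^(-1) V^T.)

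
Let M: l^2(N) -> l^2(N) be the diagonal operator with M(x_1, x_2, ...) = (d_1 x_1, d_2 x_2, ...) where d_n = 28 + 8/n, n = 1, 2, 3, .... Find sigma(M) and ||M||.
sigma(M) = {28 + 8/n : n ≥ 1} ∪ {28}; ||M|| = 36

A bounded diagonal operator on l^2 with diagonal entries d_n has spectrum equal to the closure of {d_n : n ≥ 1}: every d_n is an eigenvalue (with eigenvector e_n), so {d_n} ⊂ sigma(M); the spectrum is closed, so its closure is too; and for lambda not in the closure, (M - lambda I) has bounded inverse (the diagonal entries 1/(d_n - lambda) are bounded). For our sequence d_n = 28 + 8/n, n = 1, 2, 3, ...:
  - {d_n} = {28 + 8/n : n ≥ 1}; the only limit point is 28
  - closure = {28 + 8/n : n ≥ 1} ∪ {28}
For the norm: a diagonal operator has ||M|| = sup_n |d_n|. Here d_n = 28 + 8/n is positive and decreasing, so sup_n |d_n| = d_1 = 28 + 8 = 36. So ||M|| = 36.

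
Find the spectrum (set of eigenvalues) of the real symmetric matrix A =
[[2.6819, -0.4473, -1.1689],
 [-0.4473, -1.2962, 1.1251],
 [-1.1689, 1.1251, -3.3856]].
sigma(A) ≈ {-4, -1, 3}

A is real symmetric, so its spectrum consists of real eigenvalues. Expanding the characteristic polynomial of the displayed matrix gives
  det(λ I - A) = p(λ) = λ^3 + (2)λ^2 + (-11)λ + (-12).
Solving p(λ) = 0 yields eigenvalues ≈ -4, -1, 3. (A is shown rounded to 4 decimals, so these recover the underlying integer eigenvalues to within that precision.)
Verification: the trace of A = -2 equals the sum of eigenvalues -2, and det(A) ≈ 11.9993 matches the eigenvalue product 12.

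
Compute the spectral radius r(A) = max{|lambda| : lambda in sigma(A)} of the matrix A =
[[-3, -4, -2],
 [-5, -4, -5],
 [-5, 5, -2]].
r(A) ≈ 7.4232

The eigenvalues of A are the roots of its characteristic polynomial. With M = A (coefficients from the trace, the sum of principal 2x2 minors, and det A):
  p(λ) = det(λ I - M) = λ^3 + 9λ^2 + 21λ + 69.
No integer candidate from the rational root theorem (±divisors of 69) is a root, so the roots are irrational. The cubic discriminant is Δ = -96336 < 0, so there is one real root and a complex-conjugate pair. p(-8) = -35 and p(-7) = 20 have opposite signs, so a root lies in (-8, -7); Newton's method refines it to λ ≈ -7.4232. Dividing out (λ - (-7.4232)) leaves approximately λ^2 + 1.5768λ + 9.2952. For λ^2 + 1.5768λ + 9.2952 the discriminant is -34.6944. It is negative, so the remaining roots are the complex-conjugate pair λ ≈ -0.7884 ± 2.9451i. Their product equals the constant term, so |λ|^2 ≈ 9.2952 and |λ| ≈ 3.0488.
Thus the eigenvalues (to 4 decimals) are -7.4232 (modulus 7.4232); -0.7884 ± 2.9451i (modulus 3.0488). The spectral radius is the largest modulus: r(A) ≈ 7.4232. (Cross-check: r(A) ≤ ||A||_2 ≈ 9.7987; equality holds whenever A is normal, though it can also hold for some non-normal A.)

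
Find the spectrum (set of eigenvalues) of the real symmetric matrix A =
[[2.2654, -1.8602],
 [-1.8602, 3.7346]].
sigma(A) ≈ {1, 5}

A is real symmetric, so its spectrum consists of real eigenvalues. Expanding the characteristic polynomial of the displayed matrix gives
  det(λ I - A) = p(λ) = λ^2 + (-6)λ + (5).
Solving p(λ) = 0 yields eigenvalues ≈ 1, 5. (A is shown rounded to 4 decimals, so these recover the underlying integer eigenvalues to within that precision.)
Verification: the trace of A = 6 equals the sum of eigenvalues 6, and det(A) ≈ 5.0000 matches the eigenvalue product 5.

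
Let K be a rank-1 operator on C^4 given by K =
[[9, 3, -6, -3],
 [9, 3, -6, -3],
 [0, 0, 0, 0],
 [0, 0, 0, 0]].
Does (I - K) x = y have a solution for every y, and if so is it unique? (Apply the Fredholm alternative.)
(I - K) is invertible (det(I - K) = -11 ≠ 0), so for every y in C^4 the equation (I - K) x = y has a unique solution.

K has rank 1, so it is an outer product K = u v^T: every row of K is a multiple of one row vector. Reading off the entries, u = (-3, -3, 0, 0) and v = (-3, -1, 2, 1) (row i of K equals u_i·v^T). A rank-one matrix u v^T satisfies K u = u (v·u) and kills the (3)-dimensional subspace v^⊥, so its characteristic polynomial is lambda^3 (lambda - v·u) with v·u = tr K = 12. Hence the eigenvalues of I - K are 1 (multiplicity 3) and 1 - (12) = -11, so det(I - K) = -11. (Direct check: I - K =
[[-8, -3, 6, 3],
 [-9, -2, 6, 3],
 [0, 0, 1, 0],
 [0, 0, 0, 1]]
has determinant -11.) The finite-dimensional Fredholm alternative says: either (I - K) is invertible, or ker(I - K) ≠ {0} and then range(I - K) = ker((I - K)^*)^⊥, with dim ker(I - K) = dim ker((I - K)^*). Since det(I - K) ≠ 0, 1 is not an eigenvalue of K and ker(I - K) = {0}, so we are in the first case: for every y there is a unique x = (I - K)^(-1) y. Explicitly, by the Sherman–Morrison formula, (I - u v^T)^(-1) = I + u v^T/(1 - v·u), i.e. (I - K)^(-1) = I + K/(-11).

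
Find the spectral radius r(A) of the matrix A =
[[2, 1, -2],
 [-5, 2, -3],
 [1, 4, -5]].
r(A) ≈ 3.085

The eigenvalues of A are the roots of its characteristic polynomial. With M = A (coefficients from the trace, the sum of principal 2x2 minors, and det A):
  p(λ) = det(λ I - M) = λ^3 + λ^2 + 3λ - 20.
No integer candidate from the rational root theorem (±divisors of 20) is a root, so the roots are irrational. The cubic discriminant is Δ = -11899 < 0, so there is one real root and a complex-conjugate pair. p(2) = -2 and p(3) = 25 have opposite signs, so a root lies in (2, 3); Newton's method refines it to λ ≈ 2.1014. Dividing out (λ - (2.1014)) leaves approximately λ^2 + 3.1014λ + 9.5174. For λ^2 + 3.1014λ + 9.5174 the discriminant is -28.4507. It is negative, so the remaining roots are the complex-conjugate pair λ ≈ -1.5507 ± 2.667i. Their product equals the constant term, so |λ|^2 ≈ 9.5174 and |λ| ≈ 3.085.
Thus the eigenvalues (to 4 decimals) are 2.1014 (modulus 2.1014); -1.5507 ± 2.667i (modulus 3.085). The spectral radius is the largest modulus: r(A) ≈ 3.085. (Cross-check: r(A) ≤ ||A||_2 ≈ 7.7759; equality holds whenever A is normal, though it can also hold for some non-normal A.)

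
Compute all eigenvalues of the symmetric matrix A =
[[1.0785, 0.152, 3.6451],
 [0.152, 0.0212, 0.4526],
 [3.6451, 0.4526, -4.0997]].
sigma(A) ≈ {-6, 0, 3}

A is real symmetric, so its spectrum consists of real eigenvalues. Expanding the characteristic polynomial of the displayed matrix gives
  det(λ I - A) = p(λ) = λ^3 + (3)λ^2 + (-18)λ + (0).
Solving p(λ) = 0 yields eigenvalues ≈ -6, 0, 3. (A is shown rounded to 4 decimals, so these recover the underlying integer eigenvalues to within that precision.)
Verification: the trace of A = -3 equals the sum of eigenvalues -3, and det(A) ≈ -0.0001 matches the eigenvalue product 0.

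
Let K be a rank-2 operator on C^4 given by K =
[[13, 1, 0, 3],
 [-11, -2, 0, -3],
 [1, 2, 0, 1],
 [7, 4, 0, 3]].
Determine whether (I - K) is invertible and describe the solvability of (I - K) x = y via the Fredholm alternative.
(I - K) is invertible (det(I - K) = -4 ≠ 0), so for every y in C^4 the equation (I - K) x = y has a unique solution.

K has rank 2 and factors as K = U V^T = u1 v1^T + u2 v2^T with u1 = (-3, 3, -1, -3), v1 = (-3, -1, 0, -1), u2 = (2, -1, -1, -1), v2 = (2, -1, 0, 0) (multiplying out reproduces the displayed K). The nonzero eigenvalues of U V^T coincide with those of the 2 x 2 matrix G = V^T U = [[v1·u1, v1·u2], [v2·u1, v2·u2]] = [[9, -4], [-9, 5]], and by the Sylvester determinant identity det(I_4 - U V^T) = det(I_2 - V^T U) = det([[-8, 4], [9, -4]]) = (-8)(-4) - (4)(9) = -4. (Direct check: I - K =
[[-12, -1, 0, -3],
 [11, 3, 0, 3],
 [-1, -2, 1, -1],
 [-7, -4, 0, -2]]
has determinant -4.) The finite-dimensional Fredholm alternative says: either (I - K) is invertible, or ker(I - K) ≠ {0} and then range(I - K) = ker((I - K)^*)^⊥, with dim ker(I - K) = dim ker((I - K)^*). Since det(I - K) ≠ 0, 1 is not an eigenvalue of K and ker(I - K) = {0}, so we are in the first case: for every y there is a unique x = (I - K)^(-1) y. (Explicitly, by the Woodbury identity, (I - U V^T)^(-1) = I + U (I_2 - G)^(-1) V^T.)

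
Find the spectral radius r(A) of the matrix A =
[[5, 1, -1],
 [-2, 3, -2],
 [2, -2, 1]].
r(A) ≈ 4.9851

The eigenvalues of A are the roots of its characteristic polynomial. With M = A (coefficients from the trace, the sum of principal 2x2 minors, and det A):
  p(λ) = det(λ I - M) = λ^3 - 9λ^2 + 23λ + 5.
No integer candidate from the rational root theorem (±divisors of 5) is a root, so the roots are irrational. The cubic discriminant is Δ = -10544 < 0, so there is one real root and a complex-conjugate pair. p(-1) = -28 and p(0) = 5 have opposite signs, so a root lies in (-1, 0); Newton's method refines it to λ ≈ -0.2012. Dividing out (λ - (-0.2012)) leaves approximately λ^2 - 9.2012λ + 24.8513. For λ^2 - 9.2012λ + 24.8513 the discriminant is -14.743. It is negative, so the remaining roots are the complex-conjugate pair λ ≈ 4.6006 ± 1.9198i. Their product equals the constant term, so |λ|^2 ≈ 24.8513 and |λ| ≈ 4.9851.
Thus the eigenvalues (to 4 decimals) are -0.2012 (modulus 0.2012); 4.6006 ± 1.9198i (modulus 4.9851). The spectral radius is the largest modulus: r(A) ≈ 4.9851. (Cross-check: r(A) ≤ ||A||_2 ≈ 5.8841; equality holds whenever A is normal, though it can also hold for some non-normal A.)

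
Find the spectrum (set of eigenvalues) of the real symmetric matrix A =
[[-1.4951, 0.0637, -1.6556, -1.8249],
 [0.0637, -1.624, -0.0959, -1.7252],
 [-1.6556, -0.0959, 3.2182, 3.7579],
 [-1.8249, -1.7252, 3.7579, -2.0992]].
sigma(A) ≈ {-5, -2, -1, 6}

A is real symmetric, so its spectrum consists of real eigenvalues. Expanding the characteristic polynomial of the displayed matrix gives
  det(λ I - A) = p(λ) = λ^4 + (2)λ^3 + (-31)λ^2 + (-92.0044)λ + (-60.0041).
Solving p(λ) = 0 yields eigenvalues ≈ -5, -2, -1, 6. (A is shown rounded to 4 decimals, so these recover the underlying integer eigenvalues to within that precision.)
Verification: the trace of A = -2 equals the sum of eigenvalues -2, and det(A) ≈ -60.0041 matches the eigenvalue product -60.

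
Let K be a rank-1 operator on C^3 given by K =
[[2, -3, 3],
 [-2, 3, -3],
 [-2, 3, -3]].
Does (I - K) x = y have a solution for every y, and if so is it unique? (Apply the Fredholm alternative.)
(I - K) is invertible (det(I - K) = -1 ≠ 0), so for every y in C^3 the equation (I - K) x = y has a unique solution.

K has rank 1, so it is an outer product K = u v^T: every row of K is a multiple of one row vector. Reading off the entries, u = (-1, 1, 1) and v = (-2, 3, -3) (row i of K equals u_i·v^T). A rank-one matrix u v^T satisfies K u = u (v·u) and kills the (2)-dimensional subspace v^⊥, so its characteristic polynomial is lambda^2 (lambda - v·u) with v·u = tr K = 2. Hence the eigenvalues of I - K are 1 (multiplicity 2) and 1 - (2) = -1, so det(I - K) = -1. (Direct check: I - K =
[[-1, 3, -3],
 [2, -2, 3],
 [2, -3, 4]]
has determinant -1.) The finite-dimensional Fredholm alternative says: either (I - K) is invertible, or ker(I - K) ≠ {0} and then range(I - K) = ker((I - K)^*)^⊥, with dim ker(I - K) = dim ker((I - K)^*). Since det(I - K) ≠ 0, 1 is not an eigenvalue of K and ker(I - K) = {0}, so we are in the first case: for every y there is a unique x = (I - K)^(-1) y. Explicitly, by the Sherman–Morrison formula, (I - u v^T)^(-1) = I + u v^T/(1 - v·u), i.e. (I - K)^(-1) = I - K.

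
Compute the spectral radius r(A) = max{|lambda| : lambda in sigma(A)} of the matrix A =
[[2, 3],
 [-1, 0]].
r(A) = sqrt(3) ≈ 1.7321

The eigenvalues of A are the roots of its characteristic polynomial. With M = A (coefficients from the trace and determinant):
  p(λ) = det(λ I - M) = λ^2 - 2λ + 3.
For λ^2 - 2λ + 3 the discriminant is -8. It is negative, so the roots are the complex-conjugate pair λ = 1 ± (sqrt(8)/2) i ≈ 1 ± 1.4142i. For a conjugate pair the product of the roots equals the constant term, so |λ|^2 = 3 and |λ| = sqrt(3) ≈ 1.7321.
Thus the eigenvalues (to 4 decimals) are 1 ± 1.4142i (modulus 1.7321). The spectral radius is the largest modulus: r(A) = sqrt(3) ≈ 1.7321. (Cross-check: r(A) ≤ ||A||_2 ≈ 3.6503; equality holds whenever A is normal, though it can also hold for some non-normal A.)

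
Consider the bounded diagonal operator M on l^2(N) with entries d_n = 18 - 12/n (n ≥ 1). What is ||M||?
||M|| = 18

For a diagonal operator on l^2 with entries d_n, ||M|| = sup_n |d_n|. Here d_1 = 6, d_2 = 12, ..., and d_n = 18 - 12/n increases monotonically toward 18. All terms lie in [6, 18), so |d_n| = d_n and the supremum is the limit 18, which is not attained by any individual d_n. Hence ||M|| = 18.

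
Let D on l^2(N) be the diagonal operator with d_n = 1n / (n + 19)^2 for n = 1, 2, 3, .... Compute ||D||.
||D|| = 1/76 (attained at n = 19)

For D diagonal, ||D|| = sup_n |d_n|. Treat f(x) = 1x / (x + 19)^2 for real x > 0. By the quotient rule, f'(x) = 1(19 - x)/(x + 19)^3, which is positive for x < 19 and negative for x > 19. So f has a unique maximum at x = 19, and since 19 is a positive integer, the supremum over n ≥ 1 is attained at n = 19: d_19 = 1·19/(19 + 19)^2 = 1·19/1444 = 1/76. Hence ||D|| = 1/76.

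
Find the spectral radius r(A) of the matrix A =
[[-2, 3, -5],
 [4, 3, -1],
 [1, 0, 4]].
r(A) ≈ 4.2719

The eigenvalues of A are the roots of its characteristic polynomial. With M = A (coefficients from the trace, the sum of principal 2x2 minors, and det A):
  p(λ) = det(λ I - M) = λ^3 - 5λ^2 - 9λ + 60.
No integer candidate from the rational root theorem (±divisors of 60) is a root, so the roots are irrational. The cubic discriminant is Δ = -13659 < 0, so there is one real root and a complex-conjugate pair. p(-4) = -48 and p(-3) = 15 have opposite signs, so a root lies in (-4, -3); Newton's method refines it to λ ≈ -3.2878. Dividing out (λ - (-3.2878)) leaves approximately λ^2 - 8.2878λ + 18.2491. For λ^2 - 8.2878λ + 18.2491 the discriminant is -4.308. It is negative, so the remaining roots are the complex-conjugate pair λ ≈ 4.1439 ± 1.0378i. Their product equals the constant term, so |λ|^2 ≈ 18.2491 and |λ| ≈ 4.2719.
Thus the eigenvalues (to 4 decimals) are -3.2878 (modulus 3.2878); 4.1439 ± 1.0378i (modulus 4.2719). The spectral radius is the largest modulus: r(A) ≈ 4.2719. (Cross-check: r(A) ≤ ||A||_2 ≈ 7.2694; equality holds whenever A is normal, though it can also hold for some non-normal A.)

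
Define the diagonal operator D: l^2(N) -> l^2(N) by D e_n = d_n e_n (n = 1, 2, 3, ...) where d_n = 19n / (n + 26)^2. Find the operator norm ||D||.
||D|| = 19/104 (attained at n = 26)

For D diagonal, ||D|| = sup_n |d_n|. Treat f(x) = 19x / (x + 26)^2 for real x > 0. By the quotient rule, f'(x) = 19(26 - x)/(x + 26)^3, which is positive for x < 26 and negative for x > 26. So f has a unique maximum at x = 26, and since 26 is a positive integer, the supremum over n ≥ 1 is attained at n = 26: d_26 = 19·26/(26 + 26)^2 = 19·26/2704 = 19/104. Hence ||D|| = 19/104.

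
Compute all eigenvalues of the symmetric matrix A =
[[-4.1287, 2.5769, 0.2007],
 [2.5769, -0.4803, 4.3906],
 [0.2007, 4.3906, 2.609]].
sigma(A) ≈ {-6, -2, 6}

A is real symmetric, so its spectrum consists of real eigenvalues. Expanding the characteristic polynomial of the displayed matrix gives
  det(λ I - A) = p(λ) = λ^3 + (2)λ^2 + (-36)λ + (-72).
Solving p(λ) = 0 yields eigenvalues ≈ -6, -2, 6. (A is shown rounded to 4 decimals, so these recover the underlying integer eigenvalues to within that precision.)
Verification: the trace of A = -2 equals the sum of eigenvalues -2, and det(A) ≈ 72.0002 matches the eigenvalue product 72.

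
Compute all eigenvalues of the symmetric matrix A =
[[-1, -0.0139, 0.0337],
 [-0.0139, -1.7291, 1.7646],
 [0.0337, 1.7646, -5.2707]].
sigma(A) ≈ {-6, -1} (-1 with multiplicity 2)

A is real symmetric, so its spectrum consists of real eigenvalues. Expanding the characteristic polynomial of the displayed matrix gives
  det(λ I - A) = p(λ) = λ^3 + (8)λ^2 + (13)λ + (6).
Solving p(λ) = 0 yields eigenvalues ≈ -6, -1, -1. (A is shown rounded to 4 decimals, so these recover the underlying integer eigenvalues to within that precision.)
Verification: the trace of A = -8 equals the sum of eigenvalues -8, and det(A) ≈ -6.0002 matches the eigenvalue product -6.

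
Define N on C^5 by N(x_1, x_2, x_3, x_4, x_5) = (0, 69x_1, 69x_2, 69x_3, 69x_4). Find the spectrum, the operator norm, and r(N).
sigma(N) = {0}; ||N|| = 69; r(N) = 0. (N is nilpotent with N^5 = 0.)

On C^5, N is a strictly lower-triangular matrix with 69 on the subdiagonal and zeros elsewhere, so its characteristic polynomial is lambda^5 and every eigenvalue is 0: sigma(N) = {0}. For the operator norm, N e_i = 69e_{i+1} for i = 1, ..., 4 and N e_5 = 0, so the singular values of N are 69 (with multiplicity 4) and 0; hence ||N|| = 69. The spectral radius r(N) = max|lambda| = 0. Note ||N|| > r(N) — characteristic of non-normal nilpotent operators. Indeed N^5 = 0.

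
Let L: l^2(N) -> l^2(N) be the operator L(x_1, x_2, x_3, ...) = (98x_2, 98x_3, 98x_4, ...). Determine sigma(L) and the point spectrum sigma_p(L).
sigma(L) = closed disk {z in C : |z| ≤ 98}; sigma_p(L) = open disk {z in C : |z| < 98}

Note L = 98·V where V is the unit left shift (V x)_k = x_{k+1}; so sigma(L) = 98·sigma(V) and ||L|| = 98||V||. ||L x||^2 = 9604sum_{k≥2} |x_k|^2 ≤ 9604||x||^2, with equality on {x : x_1 = 0}, so ||L|| = 98. For any lambda with |lambda| < 98, set r = lambda/98 (|r| < 1); the vector x = (1, r, r^2, ...) is in l^2 and satisfies L x = 98(r, r^2, ...) = lambda x, so lambda is an eigenvalue. On the boundary |lambda| = 98 the geometric series diverges, so no l^2 eigenvector exists, but these lambda lie in the approximate point spectrum. Hence sigma(L) is the closed disk of radius 98 and sigma_p(L) is the open disk.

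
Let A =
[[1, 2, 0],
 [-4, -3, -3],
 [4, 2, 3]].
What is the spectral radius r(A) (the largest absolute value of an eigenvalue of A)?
r(A) ≈ 2.4056

The eigenvalues of A are the roots of its characteristic polynomial. With M = A (coefficients from the trace, the sum of principal 2x2 minors, and det A):
  p(λ) = det(λ I - M) = λ^3 - λ^2 + 5λ + 3.
No integer candidate from the rational root theorem (±divisors of 3) is a root, so the roots are irrational. The cubic discriminant is Δ = -976 < 0, so there is one real root and a complex-conjugate pair. p(-1) = -4 and p(0) = 3 have opposite signs, so a root lies in (-1, 0); Newton's method refines it to λ ≈ -0.5184. Dividing out (λ - (-0.5184)) leaves approximately λ^2 - 1.5184λ + 5.7871. For λ^2 - 1.5184λ + 5.7871 the discriminant is -20.843. It is negative, so the remaining roots are the complex-conjugate pair λ ≈ 0.7592 ± 2.2827i. Their product equals the constant term, so |λ|^2 ≈ 5.7871 and |λ| ≈ 2.4056.
Thus the eigenvalues (to 4 decimals) are -0.5184 (modulus 0.5184); 0.7592 ± 2.2827i (modulus 2.4056). The spectral radius is the largest modulus: r(A) ≈ 2.4056. (Cross-check: r(A) ≤ ||A||_2 ≈ 8.0813; equality holds whenever A is normal, though it can also hold for some non-normal A.)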